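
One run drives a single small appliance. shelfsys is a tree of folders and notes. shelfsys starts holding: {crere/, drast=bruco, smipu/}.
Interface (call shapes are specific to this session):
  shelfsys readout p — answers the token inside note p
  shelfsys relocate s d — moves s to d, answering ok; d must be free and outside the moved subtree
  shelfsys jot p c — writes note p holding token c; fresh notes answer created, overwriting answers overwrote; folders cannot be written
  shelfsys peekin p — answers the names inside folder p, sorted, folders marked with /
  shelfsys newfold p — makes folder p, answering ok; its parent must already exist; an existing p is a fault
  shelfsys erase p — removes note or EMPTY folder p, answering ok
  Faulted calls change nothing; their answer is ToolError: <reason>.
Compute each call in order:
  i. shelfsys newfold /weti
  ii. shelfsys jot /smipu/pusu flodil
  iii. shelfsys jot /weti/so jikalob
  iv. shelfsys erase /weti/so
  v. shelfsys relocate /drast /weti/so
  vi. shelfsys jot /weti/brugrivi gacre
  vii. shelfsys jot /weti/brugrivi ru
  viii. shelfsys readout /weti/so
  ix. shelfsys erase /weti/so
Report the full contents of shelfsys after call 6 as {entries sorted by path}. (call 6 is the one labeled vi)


$ shelfsys newfold p: /weti
:: ok
$ shelfsys jot p: /smipu/pusu c: flodil
:: created
$ shelfsys jot p: /weti/so c: jikalob
:: created
$ shelfsys erase p: /weti/so
:: ok
$ shelfsys relocate s: /drast d: /weti/so
:: ok
$ shelfsys jot p: /weti/brugrivi c: gacre
:: created
$ shelfsys jot p: /weti/brugrivi c: ru
:: overwrote
$ shelfsys readout p: /weti/so
:: bruco
$ shelfsys erase p: /weti/so
:: ok

Answer: {crere/, smipu/, smipu/pusu=flodil, weti/, weti/brugrivi=gacre, weti/so=bruco}


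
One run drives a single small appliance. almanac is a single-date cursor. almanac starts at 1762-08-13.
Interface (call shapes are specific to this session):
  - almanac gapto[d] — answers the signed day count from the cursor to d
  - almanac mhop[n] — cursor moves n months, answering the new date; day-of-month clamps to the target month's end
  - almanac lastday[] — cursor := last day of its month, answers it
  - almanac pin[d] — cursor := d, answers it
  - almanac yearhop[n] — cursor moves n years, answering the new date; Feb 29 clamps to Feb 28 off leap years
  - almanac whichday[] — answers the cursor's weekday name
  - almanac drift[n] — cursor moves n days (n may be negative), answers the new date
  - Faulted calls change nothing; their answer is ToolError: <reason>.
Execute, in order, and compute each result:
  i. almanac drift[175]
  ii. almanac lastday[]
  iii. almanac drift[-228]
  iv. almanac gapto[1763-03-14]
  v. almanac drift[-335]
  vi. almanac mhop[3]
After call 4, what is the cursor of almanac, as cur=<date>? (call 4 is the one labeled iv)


==> almanac drift(175)
<== 1763-02-04
==> almanac lastday()
<== 1763-02-28
==> almanac drift(-228)
<== 1762-07-15
==> almanac gapto(1763-03-14)
<== 242
==> almanac drift(-335)
<== 1761-08-14
==> almanac mhop(3)
<== 1761-11-14

Answer: cur=1762-07-15


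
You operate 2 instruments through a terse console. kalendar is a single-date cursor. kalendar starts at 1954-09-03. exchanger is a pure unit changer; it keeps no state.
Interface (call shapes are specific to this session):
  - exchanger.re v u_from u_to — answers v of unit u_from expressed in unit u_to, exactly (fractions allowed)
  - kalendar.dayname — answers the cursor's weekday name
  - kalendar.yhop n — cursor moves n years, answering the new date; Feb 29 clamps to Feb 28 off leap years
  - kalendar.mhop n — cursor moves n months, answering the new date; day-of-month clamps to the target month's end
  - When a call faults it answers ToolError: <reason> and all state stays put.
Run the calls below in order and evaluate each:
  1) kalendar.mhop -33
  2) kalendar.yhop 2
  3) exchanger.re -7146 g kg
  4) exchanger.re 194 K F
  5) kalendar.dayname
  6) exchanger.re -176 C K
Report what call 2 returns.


Answer: 1953-12-03

Derivation:
$ kalendar.mhop -33
[out] 1951-12-03
$ kalendar.yhop 2
[out] 1953-12-03
$ exchanger.re -7146 g kg
[out] -3573/500
$ exchanger.re 194 K F
[out] -11047/100
$ kalendar.dayname
[out] Thursday
$ exchanger.re -176 C K
[out] 1943/20


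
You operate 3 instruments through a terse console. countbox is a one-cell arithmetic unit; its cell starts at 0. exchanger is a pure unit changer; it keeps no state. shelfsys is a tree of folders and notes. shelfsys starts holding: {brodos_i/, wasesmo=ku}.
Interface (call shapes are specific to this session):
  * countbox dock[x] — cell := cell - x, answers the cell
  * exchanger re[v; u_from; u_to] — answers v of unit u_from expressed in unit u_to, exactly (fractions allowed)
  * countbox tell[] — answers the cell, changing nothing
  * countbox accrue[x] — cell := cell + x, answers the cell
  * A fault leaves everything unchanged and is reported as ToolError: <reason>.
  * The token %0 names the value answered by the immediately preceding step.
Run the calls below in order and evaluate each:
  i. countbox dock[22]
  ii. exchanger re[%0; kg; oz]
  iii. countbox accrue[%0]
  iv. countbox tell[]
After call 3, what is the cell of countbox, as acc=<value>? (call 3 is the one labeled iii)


Act: countbox dock[x=22]
Obs: -22
Act: exchanger re[v=%0; u_from=kg; u_to=oz]
Obs: -3200000000/4123567
Act: countbox accrue[x=%0]
Obs: -3290718474/4123567
Act: countbox tell[]
Obs: -3290718474/4123567

Answer: acc=-3290718474/4123567


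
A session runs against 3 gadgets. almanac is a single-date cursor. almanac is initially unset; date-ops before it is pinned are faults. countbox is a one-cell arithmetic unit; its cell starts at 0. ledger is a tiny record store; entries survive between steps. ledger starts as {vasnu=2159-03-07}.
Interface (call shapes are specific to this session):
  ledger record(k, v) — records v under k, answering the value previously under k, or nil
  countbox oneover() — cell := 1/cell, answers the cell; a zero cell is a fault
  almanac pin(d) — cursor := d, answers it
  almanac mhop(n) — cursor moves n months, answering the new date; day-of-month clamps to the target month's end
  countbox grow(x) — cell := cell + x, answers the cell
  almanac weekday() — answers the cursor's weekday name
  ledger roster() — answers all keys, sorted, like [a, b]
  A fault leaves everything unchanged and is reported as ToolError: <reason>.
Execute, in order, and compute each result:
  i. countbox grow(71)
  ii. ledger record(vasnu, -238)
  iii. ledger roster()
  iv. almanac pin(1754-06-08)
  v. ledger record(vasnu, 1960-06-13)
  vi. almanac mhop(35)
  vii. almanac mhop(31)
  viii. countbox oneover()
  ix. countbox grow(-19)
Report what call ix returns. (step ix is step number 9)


Answer: -1348/71

Derivation:
Do: countbox grow[71]
See: 71
Do: ledger record[vasnu; -238]
See: 2159-03-07
Do: ledger roster[]
See: [vasnu]
Do: almanac pin[1754-06-08]
See: 1754-06-08
Do: ledger record[vasnu; 1960-06-13]
See: -238
Do: almanac mhop[35]
See: 1757-05-08
Do: almanac mhop[31]
See: 1759-12-08
Do: countbox oneover[]
See: 1/71
Do: countbox grow[-19]
See: -1348/71


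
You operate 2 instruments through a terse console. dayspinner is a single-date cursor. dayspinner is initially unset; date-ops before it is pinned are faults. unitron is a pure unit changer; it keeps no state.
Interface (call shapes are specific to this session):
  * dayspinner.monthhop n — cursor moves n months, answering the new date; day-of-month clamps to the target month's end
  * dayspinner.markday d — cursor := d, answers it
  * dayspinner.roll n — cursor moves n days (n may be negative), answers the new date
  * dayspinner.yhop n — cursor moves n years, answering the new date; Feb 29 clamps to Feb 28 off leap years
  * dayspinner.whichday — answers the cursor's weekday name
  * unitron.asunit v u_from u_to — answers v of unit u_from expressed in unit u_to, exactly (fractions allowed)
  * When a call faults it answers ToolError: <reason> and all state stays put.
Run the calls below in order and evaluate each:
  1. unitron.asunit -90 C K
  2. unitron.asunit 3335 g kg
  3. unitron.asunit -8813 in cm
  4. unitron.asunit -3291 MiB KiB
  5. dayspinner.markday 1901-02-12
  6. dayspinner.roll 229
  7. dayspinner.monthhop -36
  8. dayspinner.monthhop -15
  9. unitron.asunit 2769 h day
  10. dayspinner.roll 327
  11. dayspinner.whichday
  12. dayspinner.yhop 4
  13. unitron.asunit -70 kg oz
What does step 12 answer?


$ unitron.asunit v=-90 u_from=C u_to=K
= 3663/20
$ unitron.asunit v=3335 u_from=g u_to=kg
= 667/200
$ unitron.asunit v=-8813 u_from=in u_to=cm
= -1119251/50
$ unitron.asunit v=-3291 u_from=MiB u_to=KiB
= -3369984
$ dayspinner.markday d=1901-02-12
= 1901-02-12
$ dayspinner.roll n=229
= 1901-09-29
$ dayspinner.monthhop n=-36
= 1898-09-29
$ dayspinner.monthhop n=-15
= 1897-06-29
$ unitron.asunit v=2769 u_from=h u_to=day
= 923/8
$ dayspinner.roll n=327
= 1898-05-22
$ dayspinner.whichday
= Sunday
$ dayspinner.yhop n=4
= 1902-05-22
$ unitron.asunit v=-70 u_from=kg u_to=oz
= -16000000000/6479891

Answer: 1902-05-22


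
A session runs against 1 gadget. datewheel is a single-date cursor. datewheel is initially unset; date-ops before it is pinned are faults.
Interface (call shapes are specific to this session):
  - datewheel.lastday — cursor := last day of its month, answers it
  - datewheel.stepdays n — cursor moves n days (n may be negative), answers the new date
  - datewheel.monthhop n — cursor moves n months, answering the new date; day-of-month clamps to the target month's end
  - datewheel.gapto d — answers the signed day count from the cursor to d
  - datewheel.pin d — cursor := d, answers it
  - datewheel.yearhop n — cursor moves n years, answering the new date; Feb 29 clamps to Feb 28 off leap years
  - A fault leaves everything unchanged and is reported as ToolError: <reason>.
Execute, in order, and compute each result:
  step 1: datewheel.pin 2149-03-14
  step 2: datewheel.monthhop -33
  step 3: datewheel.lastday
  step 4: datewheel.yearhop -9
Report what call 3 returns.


Answer: 2146-06-30

Derivation:
Next I call pin with 2149-03-14, — result: 2149-03-14.
Next I call monthhop with -33, and see 2146-06-14.
Invoking lastday, — result: 2146-06-30.
Calling yearhop with -9, and get 2137-06-30.


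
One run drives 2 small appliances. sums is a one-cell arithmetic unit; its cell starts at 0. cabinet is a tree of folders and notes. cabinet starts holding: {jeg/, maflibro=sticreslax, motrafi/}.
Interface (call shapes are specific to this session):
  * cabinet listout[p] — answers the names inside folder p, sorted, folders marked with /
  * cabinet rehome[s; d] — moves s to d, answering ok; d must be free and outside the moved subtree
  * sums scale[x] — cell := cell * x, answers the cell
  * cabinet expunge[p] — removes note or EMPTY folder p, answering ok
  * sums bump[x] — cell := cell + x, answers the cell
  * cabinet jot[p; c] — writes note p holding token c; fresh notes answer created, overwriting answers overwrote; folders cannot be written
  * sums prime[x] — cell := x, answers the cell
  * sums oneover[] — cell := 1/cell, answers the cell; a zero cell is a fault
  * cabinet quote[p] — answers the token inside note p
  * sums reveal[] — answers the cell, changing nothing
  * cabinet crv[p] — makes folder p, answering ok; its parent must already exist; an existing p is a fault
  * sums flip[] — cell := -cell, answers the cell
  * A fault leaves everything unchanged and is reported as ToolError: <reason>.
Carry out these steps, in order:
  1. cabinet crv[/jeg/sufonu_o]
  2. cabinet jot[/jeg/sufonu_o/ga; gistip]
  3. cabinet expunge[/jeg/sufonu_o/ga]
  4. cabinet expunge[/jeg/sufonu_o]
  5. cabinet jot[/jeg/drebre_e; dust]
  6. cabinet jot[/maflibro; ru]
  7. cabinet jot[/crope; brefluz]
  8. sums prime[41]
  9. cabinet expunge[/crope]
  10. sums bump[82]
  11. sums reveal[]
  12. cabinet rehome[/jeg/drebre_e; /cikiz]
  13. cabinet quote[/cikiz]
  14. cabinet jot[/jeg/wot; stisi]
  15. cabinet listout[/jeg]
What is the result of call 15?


Answer: [wot]

Derivation:
Act: cabinet crv[p→/jeg/sufonu_o]
Obs: ok
Act: cabinet jot[p→/jeg/sufonu_o/ga; c→gistip]
Obs: created
Act: cabinet expunge[p→/jeg/sufonu_o/ga]
Obs: ok
Act: cabinet expunge[p→/jeg/sufonu_o]
Obs: ok
Act: cabinet jot[p→/jeg/drebre_e; c→dust]
Obs: created
Act: cabinet jot[p→/maflibro; c→ru]
Obs: overwrote
Act: cabinet jot[p→/crope; c→brefluz]
Obs: created
Act: sums prime[x→41]
Obs: 41
Act: cabinet expunge[p→/crope]
Obs: ok
Act: sums bump[x→82]
Obs: 123
Act: sums reveal[]
Obs: 123
Act: cabinet rehome[s→/jeg/drebre_e; d→/cikiz]
Obs: ok
Act: cabinet quote[p→/cikiz]
Obs: dust
Act: cabinet jot[p→/jeg/wot; c→stisi]
Obs: created
Act: cabinet listout[p→/jeg]
Obs: [wot]


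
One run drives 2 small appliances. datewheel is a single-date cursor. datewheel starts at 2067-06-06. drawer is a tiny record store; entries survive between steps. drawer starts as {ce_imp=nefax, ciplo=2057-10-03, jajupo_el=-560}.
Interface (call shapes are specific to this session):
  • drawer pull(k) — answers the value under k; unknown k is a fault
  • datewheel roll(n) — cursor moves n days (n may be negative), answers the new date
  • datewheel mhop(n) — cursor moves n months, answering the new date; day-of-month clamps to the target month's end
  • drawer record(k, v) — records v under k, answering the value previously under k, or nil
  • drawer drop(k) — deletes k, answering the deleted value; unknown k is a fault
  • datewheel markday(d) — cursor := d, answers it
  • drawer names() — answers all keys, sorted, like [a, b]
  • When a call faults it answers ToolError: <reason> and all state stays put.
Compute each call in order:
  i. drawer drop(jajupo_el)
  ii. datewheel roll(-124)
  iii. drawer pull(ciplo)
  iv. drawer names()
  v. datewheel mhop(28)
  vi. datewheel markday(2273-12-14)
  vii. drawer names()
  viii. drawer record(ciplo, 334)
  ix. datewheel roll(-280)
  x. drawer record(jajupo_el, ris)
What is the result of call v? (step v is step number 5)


Answer: 2069-06-02

Derivation:
[in] drawer drop k=jajupo_el
= -560
[in] datewheel roll n=-124
= 2067-02-02
[in] drawer pull k=ciplo
= 2057-10-03
[in] drawer names
= [ce_imp, ciplo]
[in] datewheel mhop n=28
= 2069-06-02
[in] datewheel markday d=2273-12-14
= 2273-12-14
[in] drawer names
= [ce_imp, ciplo]
[in] drawer record k=ciplo v=334
= 2057-10-03
[in] datewheel roll n=-280
= 2273-03-09
[in] drawer record k=jajupo_el v=ris
= nil


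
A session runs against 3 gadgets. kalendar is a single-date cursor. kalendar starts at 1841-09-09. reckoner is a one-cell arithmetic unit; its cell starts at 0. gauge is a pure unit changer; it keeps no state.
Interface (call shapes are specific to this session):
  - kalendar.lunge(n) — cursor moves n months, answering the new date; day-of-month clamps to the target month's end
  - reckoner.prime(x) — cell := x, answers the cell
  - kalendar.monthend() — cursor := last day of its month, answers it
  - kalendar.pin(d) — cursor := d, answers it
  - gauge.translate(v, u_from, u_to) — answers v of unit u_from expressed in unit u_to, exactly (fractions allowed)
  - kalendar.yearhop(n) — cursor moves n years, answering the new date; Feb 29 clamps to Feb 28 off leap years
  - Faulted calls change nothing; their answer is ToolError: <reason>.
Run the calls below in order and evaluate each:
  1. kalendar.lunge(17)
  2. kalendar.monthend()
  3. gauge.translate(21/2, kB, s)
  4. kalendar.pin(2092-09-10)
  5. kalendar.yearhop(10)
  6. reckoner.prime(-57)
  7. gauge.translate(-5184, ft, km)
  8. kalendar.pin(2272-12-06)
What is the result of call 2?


Answer: 1843-02-28

Derivation:
! kalendar.lunge(17) ~> 1843-02-09
! kalendar.monthend() ~> 1843-02-28
! gauge.translate(21/2, kB, s) ~> ToolError: incompatible units
! kalendar.pin(2092-09-10) ~> 2092-09-10
! kalendar.yearhop(10) ~> 2102-09-10
! reckoner.prime(-57) ~> -57
! gauge.translate(-5184, ft, km) ~> -123444/78125
! kalendar.pin(2272-12-06) ~> 2272-12-06


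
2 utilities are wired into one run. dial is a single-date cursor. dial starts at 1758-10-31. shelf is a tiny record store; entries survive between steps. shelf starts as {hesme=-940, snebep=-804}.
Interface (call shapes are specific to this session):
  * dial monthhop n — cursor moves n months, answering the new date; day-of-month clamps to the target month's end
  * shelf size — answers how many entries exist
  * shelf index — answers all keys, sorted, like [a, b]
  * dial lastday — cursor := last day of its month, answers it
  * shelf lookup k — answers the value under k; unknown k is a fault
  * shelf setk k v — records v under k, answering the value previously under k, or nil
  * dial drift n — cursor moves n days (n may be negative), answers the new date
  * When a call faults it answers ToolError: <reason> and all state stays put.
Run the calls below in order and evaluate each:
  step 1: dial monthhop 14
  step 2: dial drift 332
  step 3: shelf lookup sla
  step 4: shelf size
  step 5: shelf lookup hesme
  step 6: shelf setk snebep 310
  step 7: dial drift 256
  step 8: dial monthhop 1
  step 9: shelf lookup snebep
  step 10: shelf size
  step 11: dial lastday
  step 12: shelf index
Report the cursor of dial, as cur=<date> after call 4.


Answer: cur=1760-11-27

Derivation:
→ dial monthhop(n→14)
← 1759-12-31
→ dial drift(n→332)
← 1760-11-27
→ shelf lookup(k→sla)
← ToolError: no such key sla
→ shelf size()
← 2
→ shelf lookup(k→hesme)
← -940
→ shelf setk(k→snebep, v→310)
← -804
→ dial drift(n→256)
← 1761-08-10
→ dial monthhop(n→1)
← 1761-09-10
→ shelf lookup(k→snebep)
← 310
→ shelf size()
← 2
→ dial lastday()
← 1761-09-30
→ shelf index()
← [hesme, snebep]


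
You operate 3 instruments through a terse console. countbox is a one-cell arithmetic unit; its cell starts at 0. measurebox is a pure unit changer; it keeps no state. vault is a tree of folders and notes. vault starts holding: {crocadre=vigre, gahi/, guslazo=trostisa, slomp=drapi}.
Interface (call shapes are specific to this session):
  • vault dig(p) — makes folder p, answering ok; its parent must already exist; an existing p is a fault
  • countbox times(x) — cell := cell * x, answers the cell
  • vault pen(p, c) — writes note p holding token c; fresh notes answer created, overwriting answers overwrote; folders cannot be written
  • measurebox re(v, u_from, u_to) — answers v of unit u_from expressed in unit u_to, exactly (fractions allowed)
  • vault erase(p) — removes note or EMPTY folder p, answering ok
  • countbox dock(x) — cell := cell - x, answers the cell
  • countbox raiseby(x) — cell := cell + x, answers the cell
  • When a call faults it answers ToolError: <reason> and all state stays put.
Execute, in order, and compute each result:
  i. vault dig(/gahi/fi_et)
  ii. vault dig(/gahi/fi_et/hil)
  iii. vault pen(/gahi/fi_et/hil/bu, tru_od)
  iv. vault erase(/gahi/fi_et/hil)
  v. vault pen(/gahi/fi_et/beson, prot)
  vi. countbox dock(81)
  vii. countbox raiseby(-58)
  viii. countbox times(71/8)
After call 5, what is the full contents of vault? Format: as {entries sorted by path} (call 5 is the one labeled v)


Answer: {crocadre=vigre, gahi/, gahi/fi_et/, gahi/fi_et/beson=prot, gahi/fi_et/hil/, gahi/fi_et/hil/bu=tru_od, guslazo=trostisa, slomp=drapi}

Derivation:
→ vault dig(p=/gahi/fi_et)
← ok
→ vault dig(p=/gahi/fi_et/hil)
← ok
→ vault pen(p=/gahi/fi_et/hil/bu, c=tru_od)
← created
→ vault erase(p=/gahi/fi_et/hil)
← ToolError: not empty
→ vault pen(p=/gahi/fi_et/beson, c=prot)
← created
→ countbox dock(x=81)
← -81
→ countbox raiseby(x=-58)
← -139
→ countbox times(x=71/8)
← -9869/8


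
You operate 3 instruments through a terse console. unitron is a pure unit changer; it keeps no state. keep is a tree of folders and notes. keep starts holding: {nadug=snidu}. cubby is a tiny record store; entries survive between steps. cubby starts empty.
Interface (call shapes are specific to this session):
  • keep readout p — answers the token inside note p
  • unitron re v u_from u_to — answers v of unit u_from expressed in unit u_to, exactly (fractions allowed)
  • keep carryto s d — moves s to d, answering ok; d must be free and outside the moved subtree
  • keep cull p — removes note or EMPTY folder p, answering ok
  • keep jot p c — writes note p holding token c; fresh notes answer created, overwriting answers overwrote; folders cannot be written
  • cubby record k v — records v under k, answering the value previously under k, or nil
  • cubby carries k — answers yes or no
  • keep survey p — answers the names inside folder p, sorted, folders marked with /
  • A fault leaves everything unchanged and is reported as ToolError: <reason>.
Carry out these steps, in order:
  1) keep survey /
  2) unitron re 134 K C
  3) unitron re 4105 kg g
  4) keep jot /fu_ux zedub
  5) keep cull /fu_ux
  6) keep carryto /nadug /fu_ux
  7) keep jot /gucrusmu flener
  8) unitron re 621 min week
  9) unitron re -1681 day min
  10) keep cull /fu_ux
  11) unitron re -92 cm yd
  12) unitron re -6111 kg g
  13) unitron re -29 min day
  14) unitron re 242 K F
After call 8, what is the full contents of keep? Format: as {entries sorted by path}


! 1. keep survey(/) -> [nadug]
! 2. unitron re(134, K, C) -> -2783/20
! 3. unitron re(4105, kg, g) -> 4105000
! 4. keep jot(/fu_ux, zedub) -> created
! 5. keep cull(/fu_ux) -> ok
! 6. keep carryto(/nadug, /fu_ux) -> ok
! 7. keep jot(/gucrusmu, flener) -> created
! 8. unitron re(621, min, week) -> 69/1120
! 9. unitron re(-1681, day, min) -> -2420640
! 10. keep cull(/fu_ux) -> ok
! 11. unitron re(-92, cm, yd) -> -1150/1143
! 12. unitron re(-6111, kg, g) -> -6111000
! 13. unitron re(-29, min, day) -> -29/1440
! 14. unitron re(242, K, F) -> -2407/100

Answer: {fu_ux=snidu, gucrusmu=flener}


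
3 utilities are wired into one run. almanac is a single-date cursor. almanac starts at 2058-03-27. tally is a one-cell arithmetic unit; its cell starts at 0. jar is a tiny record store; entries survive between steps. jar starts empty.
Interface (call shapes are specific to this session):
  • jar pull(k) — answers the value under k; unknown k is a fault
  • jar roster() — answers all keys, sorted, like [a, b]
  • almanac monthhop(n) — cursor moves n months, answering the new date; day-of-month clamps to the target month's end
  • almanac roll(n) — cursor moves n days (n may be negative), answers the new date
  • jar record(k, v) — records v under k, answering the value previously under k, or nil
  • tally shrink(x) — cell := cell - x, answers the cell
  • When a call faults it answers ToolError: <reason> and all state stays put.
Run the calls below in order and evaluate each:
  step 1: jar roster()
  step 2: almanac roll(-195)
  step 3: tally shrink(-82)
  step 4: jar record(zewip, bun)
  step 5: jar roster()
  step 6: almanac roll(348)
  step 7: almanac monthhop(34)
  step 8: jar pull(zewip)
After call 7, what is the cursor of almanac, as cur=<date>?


# jar roster() -> []
# almanac roll(-195) -> 2057-09-13
# tally shrink(-82) -> 82
# jar record(zewip, bun) -> nil
# jar roster() -> [zewip]
# almanac roll(348) -> 2058-08-27
# almanac monthhop(34) -> 2061-06-27
# jar pull(zewip) -> bun

Answer: cur=2061-06-27


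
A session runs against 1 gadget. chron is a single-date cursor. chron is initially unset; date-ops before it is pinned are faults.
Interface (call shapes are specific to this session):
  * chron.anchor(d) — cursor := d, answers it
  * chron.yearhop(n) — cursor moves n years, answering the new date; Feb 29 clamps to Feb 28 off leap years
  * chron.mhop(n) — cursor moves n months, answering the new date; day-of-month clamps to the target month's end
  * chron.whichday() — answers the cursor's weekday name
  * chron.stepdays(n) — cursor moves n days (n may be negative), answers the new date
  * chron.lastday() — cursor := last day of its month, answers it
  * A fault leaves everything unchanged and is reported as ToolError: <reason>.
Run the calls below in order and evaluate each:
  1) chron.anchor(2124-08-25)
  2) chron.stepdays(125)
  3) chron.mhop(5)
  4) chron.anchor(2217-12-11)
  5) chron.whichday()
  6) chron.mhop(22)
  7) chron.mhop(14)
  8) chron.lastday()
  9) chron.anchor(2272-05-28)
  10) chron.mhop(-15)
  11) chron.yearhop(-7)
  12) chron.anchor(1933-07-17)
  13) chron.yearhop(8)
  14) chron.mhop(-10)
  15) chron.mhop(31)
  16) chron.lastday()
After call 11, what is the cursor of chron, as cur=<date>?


> anchor d: 2124-08-25
= 2124-08-25
> stepdays n: 125
= 2124-12-28
> mhop n: 5
= 2125-05-28
> anchor d: 2217-12-11
= 2217-12-11
> whichday
= Thursday
> mhop n: 22
= 2219-10-11
> mhop n: 14
= 2220-12-11
> lastday
= 2220-12-31
> anchor d: 2272-05-28
= 2272-05-28
> mhop n: -15
= 2271-02-28
> yearhop n: -7
= 2264-02-28
> anchor d: 1933-07-17
= 1933-07-17
> yearhop n: 8
= 1941-07-17
> mhop n: -10
= 1940-09-17
> mhop n: 31
= 1943-04-17
> lastday
= 1943-04-30

Answer: cur=2264-02-28


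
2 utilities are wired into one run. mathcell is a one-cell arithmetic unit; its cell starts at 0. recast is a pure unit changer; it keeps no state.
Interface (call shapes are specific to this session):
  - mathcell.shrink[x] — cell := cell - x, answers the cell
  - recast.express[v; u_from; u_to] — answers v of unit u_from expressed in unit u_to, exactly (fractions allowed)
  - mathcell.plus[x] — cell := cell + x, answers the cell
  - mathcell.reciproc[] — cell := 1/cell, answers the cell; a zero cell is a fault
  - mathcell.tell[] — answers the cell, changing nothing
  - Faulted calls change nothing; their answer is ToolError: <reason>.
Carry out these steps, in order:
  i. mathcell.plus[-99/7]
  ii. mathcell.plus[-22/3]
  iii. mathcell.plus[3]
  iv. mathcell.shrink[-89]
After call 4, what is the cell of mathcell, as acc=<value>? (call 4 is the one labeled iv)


% mathcell.plus(x='-99/7') -> -99/7
% mathcell.plus(x='-22/3') -> -451/21
% mathcell.plus(x='3') -> -388/21
% mathcell.shrink(x='-89') -> 1481/21

Answer: acc=1481/21


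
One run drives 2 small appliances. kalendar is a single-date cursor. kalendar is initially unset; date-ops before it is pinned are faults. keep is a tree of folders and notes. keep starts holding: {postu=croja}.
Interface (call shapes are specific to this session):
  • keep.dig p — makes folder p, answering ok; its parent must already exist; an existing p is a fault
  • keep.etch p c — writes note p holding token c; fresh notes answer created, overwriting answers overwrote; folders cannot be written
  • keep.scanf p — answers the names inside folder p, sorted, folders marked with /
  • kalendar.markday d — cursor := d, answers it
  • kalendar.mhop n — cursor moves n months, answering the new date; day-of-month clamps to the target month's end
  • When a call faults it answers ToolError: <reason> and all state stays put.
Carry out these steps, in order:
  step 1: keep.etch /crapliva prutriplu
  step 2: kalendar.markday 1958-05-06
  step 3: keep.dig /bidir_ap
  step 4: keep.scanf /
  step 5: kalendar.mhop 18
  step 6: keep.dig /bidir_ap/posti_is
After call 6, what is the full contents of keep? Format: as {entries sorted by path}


// 1. keep.etch(p: /crapliva, c: prutriplu) ~> created
// 2. kalendar.markday(d: 1958-05-06) ~> 1958-05-06
// 3. keep.dig(p: /bidir_ap) ~> ok
// 4. keep.scanf(p: /) ~> [bidir_ap/, crapliva, postu]
// 5. kalendar.mhop(n: 18) ~> 1959-11-06
// 6. keep.dig(p: /bidir_ap/posti_is) ~> ok

Answer: {bidir_ap/, bidir_ap/posti_is/, crapliva=prutriplu, postu=croja}


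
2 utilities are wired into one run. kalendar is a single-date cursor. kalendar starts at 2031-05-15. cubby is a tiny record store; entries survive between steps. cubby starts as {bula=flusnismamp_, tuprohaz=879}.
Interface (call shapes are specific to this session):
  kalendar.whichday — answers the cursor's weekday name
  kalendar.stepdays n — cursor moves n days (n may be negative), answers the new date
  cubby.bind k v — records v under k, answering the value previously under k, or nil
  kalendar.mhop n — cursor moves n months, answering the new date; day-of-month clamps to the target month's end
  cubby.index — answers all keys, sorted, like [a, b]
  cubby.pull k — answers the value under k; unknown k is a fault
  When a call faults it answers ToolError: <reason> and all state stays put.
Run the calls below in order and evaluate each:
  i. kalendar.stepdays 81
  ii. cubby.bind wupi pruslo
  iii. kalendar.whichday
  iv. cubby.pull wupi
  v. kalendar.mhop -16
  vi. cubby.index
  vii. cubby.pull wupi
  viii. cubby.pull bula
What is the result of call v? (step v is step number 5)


Answer: 2030-04-04

Derivation:
~$ stepdays 81
:: 2031-08-04
~$ bind wupi pruslo
:: nil
~$ whichday
:: Monday
~$ pull wupi
:: pruslo
~$ mhop -16
:: 2030-04-04
~$ index
:: [bula, tuprohaz, wupi]
~$ pull wupi
:: pruslo
~$ pull bula
:: flusnismamp_


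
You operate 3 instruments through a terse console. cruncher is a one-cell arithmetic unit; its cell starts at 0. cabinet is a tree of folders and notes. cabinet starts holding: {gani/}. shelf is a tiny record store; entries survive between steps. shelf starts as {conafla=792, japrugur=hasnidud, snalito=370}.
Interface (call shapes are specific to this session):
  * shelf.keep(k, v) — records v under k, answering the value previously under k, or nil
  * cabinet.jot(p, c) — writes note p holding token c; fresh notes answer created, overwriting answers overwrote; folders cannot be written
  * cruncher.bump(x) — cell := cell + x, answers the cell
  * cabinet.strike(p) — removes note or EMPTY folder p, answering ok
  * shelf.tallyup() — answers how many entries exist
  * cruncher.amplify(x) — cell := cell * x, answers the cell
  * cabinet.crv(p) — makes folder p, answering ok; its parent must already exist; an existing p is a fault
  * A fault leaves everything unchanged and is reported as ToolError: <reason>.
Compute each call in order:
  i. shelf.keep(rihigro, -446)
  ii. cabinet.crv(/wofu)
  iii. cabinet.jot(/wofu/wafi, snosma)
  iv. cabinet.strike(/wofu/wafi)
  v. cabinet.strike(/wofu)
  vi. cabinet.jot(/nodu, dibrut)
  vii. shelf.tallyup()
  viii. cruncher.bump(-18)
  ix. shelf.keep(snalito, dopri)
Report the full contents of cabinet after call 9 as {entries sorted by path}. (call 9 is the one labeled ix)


>>> shelf.keep k→rihigro v→-446
= nil
>>> cabinet.crv p→/wofu
= ok
>>> cabinet.jot p→/wofu/wafi c→snosma
= created
>>> cabinet.strike p→/wofu/wafi
= ok
>>> cabinet.strike p→/wofu
= ok
>>> cabinet.jot p→/nodu c→dibrut
= created
>>> shelf.tallyup
= 4
>>> cruncher.bump x→-18
= -18
>>> shelf.keep k→snalito v→dopri
= 370

Answer: {gani/, nodu=dibrut}


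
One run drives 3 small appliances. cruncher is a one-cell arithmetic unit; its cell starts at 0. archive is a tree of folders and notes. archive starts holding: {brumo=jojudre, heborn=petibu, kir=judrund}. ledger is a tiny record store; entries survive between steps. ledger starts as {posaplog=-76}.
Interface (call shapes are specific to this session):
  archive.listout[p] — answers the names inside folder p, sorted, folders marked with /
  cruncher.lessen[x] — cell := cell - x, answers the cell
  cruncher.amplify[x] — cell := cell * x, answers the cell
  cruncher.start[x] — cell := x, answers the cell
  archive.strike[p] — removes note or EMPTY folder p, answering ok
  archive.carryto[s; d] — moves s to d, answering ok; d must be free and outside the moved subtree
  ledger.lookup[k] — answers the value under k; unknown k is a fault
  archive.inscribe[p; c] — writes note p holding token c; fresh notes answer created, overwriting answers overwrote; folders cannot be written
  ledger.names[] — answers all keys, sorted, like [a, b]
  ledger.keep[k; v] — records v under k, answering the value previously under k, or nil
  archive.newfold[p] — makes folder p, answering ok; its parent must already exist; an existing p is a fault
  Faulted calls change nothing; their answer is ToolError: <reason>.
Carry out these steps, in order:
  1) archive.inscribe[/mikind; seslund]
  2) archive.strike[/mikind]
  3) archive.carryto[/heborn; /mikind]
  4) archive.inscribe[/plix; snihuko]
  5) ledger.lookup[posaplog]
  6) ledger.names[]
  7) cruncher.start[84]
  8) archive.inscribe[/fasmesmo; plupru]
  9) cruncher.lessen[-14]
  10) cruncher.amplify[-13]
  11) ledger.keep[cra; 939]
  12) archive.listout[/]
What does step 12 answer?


Act: archive.inscribe[p=/mikind; c=seslund]
Obs: created
Act: archive.strike[p=/mikind]
Obs: ok
Act: archive.carryto[s=/heborn; d=/mikind]
Obs: ok
Act: archive.inscribe[p=/plix; c=snihuko]
Obs: created
Act: ledger.lookup[k=posaplog]
Obs: -76
Act: ledger.names[]
Obs: [posaplog]
Act: cruncher.start[x=84]
Obs: 84
Act: archive.inscribe[p=/fasmesmo; c=plupru]
Obs: created
Act: cruncher.lessen[x=-14]
Obs: 98
Act: cruncher.amplify[x=-13]
Obs: -1274
Act: ledger.keep[k=cra; v=939]
Obs: nil
Act: archive.listout[p=/]
Obs: [brumo, fasmesmo, kir, mikind, plix]

Answer: [brumo, fasmesmo, kir, mikind, plix]


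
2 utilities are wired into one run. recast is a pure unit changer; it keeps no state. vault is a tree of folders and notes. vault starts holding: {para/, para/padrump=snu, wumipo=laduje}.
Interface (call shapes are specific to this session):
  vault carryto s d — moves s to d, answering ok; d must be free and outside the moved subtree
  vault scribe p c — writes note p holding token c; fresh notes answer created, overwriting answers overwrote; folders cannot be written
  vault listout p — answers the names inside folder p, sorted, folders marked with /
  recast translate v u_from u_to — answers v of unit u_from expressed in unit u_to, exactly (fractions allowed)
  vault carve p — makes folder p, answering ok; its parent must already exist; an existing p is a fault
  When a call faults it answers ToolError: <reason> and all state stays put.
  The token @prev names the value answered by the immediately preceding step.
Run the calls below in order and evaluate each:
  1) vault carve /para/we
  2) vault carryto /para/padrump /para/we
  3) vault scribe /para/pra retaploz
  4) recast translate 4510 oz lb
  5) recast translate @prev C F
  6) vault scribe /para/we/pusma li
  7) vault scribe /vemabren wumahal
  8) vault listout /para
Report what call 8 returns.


Answer: [padrump, pra, we/]

Derivation:
==> vault carve(p=/para/we)
<== ok
==> vault carryto(s=/para/padrump, d=/para/we)
<== ToolError: exists
==> vault scribe(p=/para/pra, c=retaploz)
<== created
==> recast translate(v=4510, u_from=oz, u_to=lb)
<== 2255/8
==> recast translate(v=@prev, u_from=C, u_to=F)
<== 4315/8
==> vault scribe(p=/para/we/pusma, c=li)
<== created
==> vault scribe(p=/vemabren, c=wumahal)
<== created
==> vault listout(p=/para)
<== [padrump, pra, we/]


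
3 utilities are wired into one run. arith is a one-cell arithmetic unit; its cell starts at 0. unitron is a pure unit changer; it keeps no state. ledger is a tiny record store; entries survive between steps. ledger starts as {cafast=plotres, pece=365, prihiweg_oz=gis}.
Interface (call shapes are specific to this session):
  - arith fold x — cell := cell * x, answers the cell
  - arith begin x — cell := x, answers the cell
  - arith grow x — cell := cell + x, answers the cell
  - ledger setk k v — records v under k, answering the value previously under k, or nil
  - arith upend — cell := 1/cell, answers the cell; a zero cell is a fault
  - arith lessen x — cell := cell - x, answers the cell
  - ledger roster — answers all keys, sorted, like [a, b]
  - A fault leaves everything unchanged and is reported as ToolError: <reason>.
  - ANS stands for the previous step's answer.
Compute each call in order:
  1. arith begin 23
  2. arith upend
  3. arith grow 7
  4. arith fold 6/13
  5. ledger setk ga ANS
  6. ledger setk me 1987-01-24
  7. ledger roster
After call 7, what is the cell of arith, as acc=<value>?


Answer: acc=972/299

Derivation:
-> arith begin(23)
<- 23
-> arith upend()
<- 1/23
-> arith grow(7)
<- 162/23
-> arith fold(6/13)
<- 972/299
-> ledger setk(ga, ANS)
<- nil
-> ledger setk(me, 1987-01-24)
<- nil
-> ledger roster()
<- [cafast, ga, me, pece, prihiweg_oz]


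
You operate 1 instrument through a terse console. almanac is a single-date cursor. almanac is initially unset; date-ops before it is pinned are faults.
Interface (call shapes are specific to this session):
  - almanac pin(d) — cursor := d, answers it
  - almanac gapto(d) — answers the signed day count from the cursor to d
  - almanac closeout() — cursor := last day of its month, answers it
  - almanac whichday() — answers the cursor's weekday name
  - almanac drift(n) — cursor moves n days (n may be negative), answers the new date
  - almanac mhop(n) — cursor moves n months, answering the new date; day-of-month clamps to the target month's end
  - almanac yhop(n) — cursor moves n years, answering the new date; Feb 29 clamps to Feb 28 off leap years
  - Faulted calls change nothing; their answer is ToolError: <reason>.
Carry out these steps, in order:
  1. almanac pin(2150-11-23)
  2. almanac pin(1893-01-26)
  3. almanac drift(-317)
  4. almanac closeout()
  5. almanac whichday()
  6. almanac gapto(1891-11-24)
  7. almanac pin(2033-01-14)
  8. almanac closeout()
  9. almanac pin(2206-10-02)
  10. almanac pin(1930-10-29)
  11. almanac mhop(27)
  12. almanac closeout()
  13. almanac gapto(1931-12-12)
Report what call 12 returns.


Answer: 1933-01-31

Derivation:
Next I call almanac pin on d='2150-11-23', → 2150-11-23.
I call almanac pin on d='1893-01-26', → 1893-01-26.
Using almanac drift on n='-317', → 1892-03-15.
Next I call almanac closeout(), yielding 1892-03-31.
I try almanac whichday, giving Thursday.
I run almanac gapto on d='1891-11-24', and get -128.
Using almanac pin on d='2033-01-14', giving 2033-01-14.
I call almanac closeout, which returns 2033-01-31.
Calling almanac pin on d='2206-10-02', → 2206-10-02.
Then almanac pin on d='1930-10-29', which returns 1930-10-29.
I use almanac mhop on n='27', and observe 1933-01-29.
I invoke almanac closeout(), yielding 1933-01-31.
I run almanac gapto on d='1931-12-12', giving -416.


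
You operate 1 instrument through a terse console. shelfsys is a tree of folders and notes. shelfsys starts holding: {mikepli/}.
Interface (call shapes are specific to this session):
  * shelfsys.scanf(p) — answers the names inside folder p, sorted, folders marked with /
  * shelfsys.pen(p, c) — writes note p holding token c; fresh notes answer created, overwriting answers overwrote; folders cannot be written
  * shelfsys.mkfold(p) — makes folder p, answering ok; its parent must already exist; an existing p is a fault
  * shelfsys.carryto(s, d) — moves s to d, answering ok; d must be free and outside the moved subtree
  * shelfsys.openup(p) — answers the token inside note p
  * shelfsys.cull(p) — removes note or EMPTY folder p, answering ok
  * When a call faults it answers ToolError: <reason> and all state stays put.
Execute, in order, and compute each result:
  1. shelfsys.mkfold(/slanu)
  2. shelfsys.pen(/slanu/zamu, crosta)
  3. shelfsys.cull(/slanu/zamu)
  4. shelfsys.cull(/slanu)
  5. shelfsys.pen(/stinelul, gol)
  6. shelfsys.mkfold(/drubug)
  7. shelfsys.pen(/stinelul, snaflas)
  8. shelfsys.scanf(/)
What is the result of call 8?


>>> shelfsys.mkfold p: /slanu
= ok
>>> shelfsys.pen p: /slanu/zamu c: crosta
= created
>>> shelfsys.cull p: /slanu/zamu
= ok
>>> shelfsys.cull p: /slanu
= ok
>>> shelfsys.pen p: /stinelul c: gol
= created
>>> shelfsys.mkfold p: /drubug
= ok
>>> shelfsys.pen p: /stinelul c: snaflas
= overwrote
>>> shelfsys.scanf p: /
= [drubug/, mikepli/, stinelul]

Answer: [drubug/, mikepli/, stinelul]


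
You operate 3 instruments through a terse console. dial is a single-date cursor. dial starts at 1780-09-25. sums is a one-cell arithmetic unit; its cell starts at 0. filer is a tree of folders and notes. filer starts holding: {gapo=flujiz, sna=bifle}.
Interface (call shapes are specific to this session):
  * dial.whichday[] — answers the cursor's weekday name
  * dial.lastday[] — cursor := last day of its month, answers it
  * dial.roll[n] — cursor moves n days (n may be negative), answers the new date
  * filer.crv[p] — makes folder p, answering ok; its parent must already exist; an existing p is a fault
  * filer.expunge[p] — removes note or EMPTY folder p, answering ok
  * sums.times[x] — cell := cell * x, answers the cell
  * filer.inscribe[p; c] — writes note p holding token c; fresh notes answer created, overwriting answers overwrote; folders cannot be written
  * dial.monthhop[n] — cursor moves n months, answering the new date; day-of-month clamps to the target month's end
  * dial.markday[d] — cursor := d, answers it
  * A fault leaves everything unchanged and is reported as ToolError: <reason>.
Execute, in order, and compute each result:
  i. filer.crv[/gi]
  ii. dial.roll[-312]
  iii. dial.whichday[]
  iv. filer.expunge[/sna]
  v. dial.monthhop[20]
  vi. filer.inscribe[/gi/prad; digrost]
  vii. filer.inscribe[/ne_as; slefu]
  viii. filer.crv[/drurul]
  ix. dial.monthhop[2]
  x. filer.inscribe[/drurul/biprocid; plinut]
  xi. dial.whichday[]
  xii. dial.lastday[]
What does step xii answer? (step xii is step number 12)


·→ filer.crv(p→/gi)
·← ok
·→ dial.roll(n→-312)
·← 1779-11-18
·→ dial.whichday()
·← Thursday
·→ filer.expunge(p→/sna)
·← ok
·→ dial.monthhop(n→20)
·← 1781-07-18
·→ filer.inscribe(p→/gi/prad, c→digrost)
·← created
·→ filer.inscribe(p→/ne_as, c→slefu)
·← created
·→ filer.crv(p→/drurul)
·← ok
·→ dial.monthhop(n→2)
·← 1781-09-18
·→ filer.inscribe(p→/drurul/biprocid, c→plinut)
·← created
·→ dial.whichday()
·← Tuesday
·→ dial.lastday()
·← 1781-09-30

Answer: 1781-09-30
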